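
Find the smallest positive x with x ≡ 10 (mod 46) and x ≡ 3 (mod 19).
516

Using Chinese Remainder Theorem:
M = 46 × 19 = 874
M1 = 19, M2 = 46
y1 = 19^(-1) mod 46 = 17
y2 = 46^(-1) mod 19 = 12
x = (10×19×17 + 3×46×12) mod 874 = 516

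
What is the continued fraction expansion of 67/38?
[1; 1, 3, 4, 2]

Euclidean algorithm steps:
67 = 1 × 38 + 29
38 = 1 × 29 + 9
29 = 3 × 9 + 2
9 = 4 × 2 + 1
2 = 2 × 1 + 0
Continued fraction: [1; 1, 3, 4, 2]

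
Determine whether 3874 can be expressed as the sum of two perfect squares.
25² + 57² (a=25, b=57)

Factorization: 3874 = 2 × 13 × 149
By Fermat: n is sum of two squares iff every prime p ≡ 3 (mod 4) appears to even power.
All primes ≡ 3 (mod 4) appear to even power.
Search a = 0, 1, 2, … for 3874 - a² a perfect square: first hit at a = 25: 3874 - 625 = 3249 = 57².
3874 = 25² + 57² = 625 + 3249 ✓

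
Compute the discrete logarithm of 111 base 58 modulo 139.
71

Baby-step giant-step with step n = ⌈√139⌉ = 12.
Baby steps 58^j mod 139 (j:value) for j=0..11: 0:1, 1:58, 2:28, 3:95, 4:89, 5:19, 6:129, 7:115, 8:137, 9:23, 10:83, 11:88.
Giant-step multiplier: 58^(-12) ≡ 58^(138-12) = 58^126 ≡ 57 (mod 139).
Giant steps γ_i = 111·57^i mod 139: γ_0=111, γ_1=72, γ_2=73, γ_3=130, γ_4=43, γ_5=88 (in table at j=11).
x = i·n + j = 5·12 + 11 = 71.
Check: 58^71 ≡ 111 (mod 139).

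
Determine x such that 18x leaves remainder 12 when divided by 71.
x ≡ 48 (mod 71)

gcd(18, 71) = 1, which divides 12, so solutions exist.
Find 18^(-1) mod 71 by the extended Euclidean algorithm:
71 = 3 × 18 + 17  ⟹  17 = (1)·71 + (-3)·18
18 = 1 × 17 + 1  ⟹  1 = (-1)·71 + (4)·18
So (4)·18 ≡ 1 (mod 71), i.e. 18^(-1) ≡ 4 (mod 71).
x ≡ 4 × 12 = 48 ≡ 48 (mod 71).
Check: 18 × 48 = 864 ≡ 12 (mod 71).
Unique solution: x ≡ 48 (mod 71)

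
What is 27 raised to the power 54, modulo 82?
9

Repeated squaring. Binary of 54 = 110110.
27^1 ≡ 27 (mod 82); 27^2 ≡ 73 (mod 82); 27^4 ≡ 81 (mod 82); 27^8 ≡ 1 (mod 82); 27^16 ≡ 1 (mod 82); 27^32 ≡ 1 (mod 82)
27^54 = 27^2 × 27^4 × 27^16 × 27^32 ≡ 9 (mod 82)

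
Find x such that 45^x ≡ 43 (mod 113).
19

Baby-step giant-step with step n = ⌈√113⌉ = 11.
Baby steps 45^j mod 113 (j:value) for j=0..10: 0:1, 1:45, 2:104, 3:47, 4:81, 5:29, 6:62, 7:78, 8:7, 9:89, 10:50.
Giant-step multiplier: 45^(-11) ≡ 45^(112-11) = 45^101 ≡ 79 (mod 113).
Giant steps γ_i = 43·79^i mod 113: γ_0=43, γ_1=7 (in table at j=8).
x = i·n + j = 1·11 + 8 = 19.
Check: 45^19 ≡ 43 (mod 113).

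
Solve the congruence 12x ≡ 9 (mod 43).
x ≡ 33 (mod 43)

gcd(12, 43) = 1, which divides 9, so solutions exist.
Find 12^(-1) mod 43 by the extended Euclidean algorithm:
43 = 3 × 12 + 7  ⟹  7 = (1)·43 + (-3)·12
12 = 1 × 7 + 5  ⟹  5 = (-1)·43 + (4)·12
7 = 1 × 5 + 2  ⟹  2 = (2)·43 + (-7)·12
5 = 2 × 2 + 1  ⟹  1 = (-5)·43 + (18)·12
So (18)·12 ≡ 1 (mod 43), i.e. 12^(-1) ≡ 18 (mod 43).
x ≡ 18 × 9 = 162 ≡ 33 (mod 43).
Check: 12 × 33 = 396 ≡ 9 (mod 43).
Unique solution: x ≡ 33 (mod 43)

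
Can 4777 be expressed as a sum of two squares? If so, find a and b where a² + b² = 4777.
4² + 69² (a=4, b=69)

Factorization: 4777 = 17 × 281
By Fermat: n is sum of two squares iff every prime p ≡ 3 (mod 4) appears to even power.
All primes ≡ 3 (mod 4) appear to even power.
Search a = 0, 1, 2, … for 4777 - a² a perfect square: first hit at a = 4: 4777 - 16 = 4761 = 69².
4777 = 4² + 69² = 16 + 4761 ✓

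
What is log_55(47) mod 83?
31

Baby-step giant-step with step n = ⌈√83⌉ = 10.
Baby steps 55^j mod 83 (j:value) for j=0..9: 0:1, 1:55, 2:37, 3:43, 4:41, 5:14, 6:23, 7:20, 8:21, 9:76.
Giant-step multiplier: 55^(-10) ≡ 55^(82-10) = 55^72 ≡ 36 (mod 83).
Giant steps γ_i = 47·36^i mod 83: γ_0=47, γ_1=32, γ_2=73, γ_3=55 (in table at j=1).
x = i·n + j = 3·10 + 1 = 31.
Check: 55^31 ≡ 47 (mod 83).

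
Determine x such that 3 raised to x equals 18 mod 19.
9

Baby-step giant-step with step n = ⌈√19⌉ = 5.
Baby steps 3^j mod 19 (j:value) for j=0..4: 0:1, 1:3, 2:9, 3:8, 4:5.
Giant-step multiplier: 3^(-5) ≡ 3^(18-5) = 3^13 ≡ 14 (mod 19).
Giant steps γ_i = 18·14^i mod 19: γ_0=18, γ_1=5 (in table at j=4).
x = i·n + j = 1·5 + 4 = 9.
Check: 3^9 ≡ 18 (mod 19).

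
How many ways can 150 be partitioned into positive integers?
40853235313

p(n) counts ways to write n as a sum of positive integers (order ignored).
Euler's pentagonal recurrence: p(k) = p(k-1) + p(k-2) - p(k-5) - p(k-7) + p(k-12) + p(k-15) - ... (offsets j(3j∓1)/2, signs ++--, p(0)=1, p(<0)=0).
DP table for k = 0..149: p(0)=1, p(1)=1, p(2)=2, p(3)=3, p(4)=5, p(5)=7, p(6)=11, p(7)=15, p(8)=22, p(9)=30, p(10)=42, p(11)=56, p(12)=77, p(13)=101, p(14)=135, p(15)=176, p(16)=231, p(17)=297, p(18)=385, p(19)=490, p(20)=627, p(21)=792, p(22)=1002, p(23)=1255, p(24)=1575, p(25)=1958, p(26)=2436, p(27)=3010, p(28)=3718, p(29)=4565, p(30)=5604, p(31)=6842, p(32)=8349, p(33)=10143, p(34)=12310, p(35)=14883, p(36)=17977, p(37)=21637, p(38)=26015, p(39)=31185, p(40)=37338, p(41)=44583, p(42)=53174, p(43)=63261, p(44)=75175, p(45)=89134, p(46)=105558, p(47)=124754, p(48)=147273, p(49)=173525, p(50)=204226, p(51)=239943, p(52)=281589, p(53)=329931, p(54)=386155, p(55)=451276, p(56)=526823, p(57)=614154, p(58)=715220, p(59)=831820, p(60)=966467, p(61)=1121505, p(62)=1300156, p(63)=1505499, p(64)=1741630, p(65)=2012558, p(66)=2323520, p(67)=2679689, p(68)=3087735, p(69)=3554345, p(70)=4087968, p(71)=4697205, p(72)=5392783, p(73)=6185689, p(74)=7089500, p(75)=8118264, p(76)=9289091, p(77)=10619863, p(78)=12132164, p(79)=13848650, p(80)=15796476, p(81)=18004327, p(82)=20506255, p(83)=23338469, p(84)=26543660, p(85)=30167357, p(86)=34262962, p(87)=38887673, p(88)=44108109, p(89)=49995925, p(90)=56634173, p(91)=64112359, p(92)=72533807, p(93)=82010177, p(94)=92669720, p(95)=104651419, p(96)=118114304, p(97)=133230930, p(98)=150198136, p(99)=169229875, p(100)=190569292, p(101)=214481126, p(102)=241265379, p(103)=271248950, p(104)=304801365, p(105)=342325709, p(106)=384276336, p(107)=431149389, p(108)=483502844, p(109)=541946240, p(110)=607163746, p(111)=679903203, p(112)=761002156, p(113)=851376628, p(114)=952050665, p(115)=1064144451, p(116)=1188908248, p(117)=1327710076, p(118)=1482074143, p(119)=1653668665, p(120)=1844349560, p(121)=2056148051, p(122)=2291320912, p(123)=2552338241, p(124)=2841940500, p(125)=3163127352, p(126)=3519222692, p(127)=3913864295, p(128)=4351078600, p(129)=4835271870, p(130)=5371315400, p(131)=5964539504, p(132)=6620830889, p(133)=7346629512, p(134)=8149040695, p(135)=9035836076, p(136)=10015581680, p(137)=11097645016, p(138)=12292341831, p(139)=13610949895, p(140)=15065878135, p(141)=16670689208, p(142)=18440293320, p(143)=20390982757, p(144)=22540654445, p(145)=24908858009, p(146)=27517052599, p(147)=30388671978, p(148)=33549419497, p(149)=37027355200.
Final step: p(150) = p(149) + p(148) - p(145) - p(143) + p(138) + p(135) - p(128) - p(124) + p(115) + p(110) - p(99) - p(93) + p(80) + p(73) - p(58) - p(50) + p(33) + p(24) - p(5)
= 37027355200 + 33549419497 - 24908858009 - 20390982757 + 12292341831 + 9035836076 - 4351078600 - 2841940500 + 1064144451 + 607163746 - 169229875 - 82010177 + 15796476 + 6185689 - 715220 - 204226 + 10143 + 1575 - 7
= 40853235313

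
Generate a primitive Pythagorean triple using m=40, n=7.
(1551, 560, 1649)

Euclid's formula: a = m² - n², b = 2mn, c = m² + n²
m = 40, n = 7
a = 40² - 7² = 1600 - 49 = 1551
b = 2 × 40 × 7 = 560
c = 40² + 7² = 1600 + 49 = 1649
Verification: 1551² + 560² = 2405601 + 313600 = 2719201 = 1649² ✓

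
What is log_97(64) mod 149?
62

Baby-step giant-step with step n = ⌈√149⌉ = 13.
Baby steps 97^j mod 149 (j:value) for j=0..12: 0:1, 1:97, 2:22, 3:48, 4:37, 5:13, 6:69, 7:137, 8:28, 9:34, 10:20, 11:3, 12:142.
Giant-step multiplier: 97^(-13) ≡ 97^(148-13) = 97^135 ≡ 70 (mod 149).
Giant steps γ_i = 64·70^i mod 149: γ_0=64, γ_1=10, γ_2=104, γ_3=128, γ_4=20 (in table at j=10).
x = i·n + j = 4·13 + 10 = 62.
Check: 97^62 ≡ 64 (mod 149).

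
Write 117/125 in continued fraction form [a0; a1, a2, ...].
[0; 1, 14, 1, 1, 1, 2]

Euclidean algorithm steps:
117 = 0 × 125 + 117
125 = 1 × 117 + 8
117 = 14 × 8 + 5
8 = 1 × 5 + 3
5 = 1 × 3 + 2
3 = 1 × 2 + 1
2 = 2 × 1 + 0
Continued fraction: [0; 1, 14, 1, 1, 1, 2]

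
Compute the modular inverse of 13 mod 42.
13

gcd(13, 42) = 1, so the inverse exists.
Extended Euclidean algorithm on (42, 13):
42 = 3 × 13 + 3  ⟹  3 = (1)·42 + (-3)·13
13 = 4 × 3 + 1  ⟹  1 = (-4)·42 + (13)·13
So (13)·13 ≡ 1 (mod 42), i.e. 13^(-1) ≡ 13 (mod 42).
Check: 13 × 13 = 169 ≡ 1 (mod 42)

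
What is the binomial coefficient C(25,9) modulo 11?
0

Using Lucas' theorem:
Write n=25 and k=9 in base 11:
n in base 11: [2, 3]
k in base 11: [0, 9]
C(25,9) mod 11 = ∏ C(n_i, k_i) mod 11
Digit binomials (mod 11): C(2,0) = 1; C(3,9) = 0 (k_i > n_i)
Product: 1 × 0 = 0 ≡ 0 (mod 11)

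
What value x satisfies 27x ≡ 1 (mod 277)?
236

gcd(27, 277) = 1, so the inverse exists.
Extended Euclidean algorithm on (277, 27):
277 = 10 × 27 + 7  ⟹  7 = (1)·277 + (-10)·27
27 = 3 × 7 + 6  ⟹  6 = (-3)·277 + (31)·27
7 = 1 × 6 + 1  ⟹  1 = (4)·277 + (-41)·27
So (-41)·27 ≡ 1 (mod 277), i.e. 27^(-1) ≡ -41 ≡ 236 (mod 277).
Check: 27 × 236 = 6372 ≡ 1 (mod 277)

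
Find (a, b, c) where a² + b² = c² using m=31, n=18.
(637, 1116, 1285)

Euclid's formula: a = m² - n², b = 2mn, c = m² + n²
m = 31, n = 18
a = 31² - 18² = 961 - 324 = 637
b = 2 × 31 × 18 = 1116
c = 31² + 18² = 961 + 324 = 1285
Verification: 637² + 1116² = 405769 + 1245456 = 1651225 = 1285² ✓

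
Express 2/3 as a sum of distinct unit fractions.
1/2 + 1/6

Greedy algorithm:
2/3: ceiling(3/2) = 2, use 1/2
1/6: ceiling(6/1) = 6, use 1/6
Result: 2/3 = 1/2 + 1/6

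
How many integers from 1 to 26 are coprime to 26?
12

26 = 2 × 13
φ(n) = n × ∏(1 - 1/p) for each prime p dividing n
φ(26) = 26 × (1 - 1/2) × (1 - 1/13) = 12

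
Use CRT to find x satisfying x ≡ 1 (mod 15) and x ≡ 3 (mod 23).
256

Using Chinese Remainder Theorem:
M = 15 × 23 = 345
M1 = 23, M2 = 15
y1 = 23^(-1) mod 15 = 2
y2 = 15^(-1) mod 23 = 20
x = (1×23×2 + 3×15×20) mod 345 = 256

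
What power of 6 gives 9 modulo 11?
4

Baby-step giant-step with step n = ⌈√11⌉ = 4.
Baby steps 6^j mod 11 (j:value) for j=0..3: 0:1, 1:6, 2:3, 3:7.
Giant-step multiplier: 6^(-4) ≡ 6^(10-4) = 6^6 ≡ 5 (mod 11).
Giant steps γ_i = 9·5^i mod 11: γ_0=9, γ_1=1 (in table at j=0).
x = i·n + j = 1·4 + 0 = 4.
Check: 6^4 ≡ 9 (mod 11).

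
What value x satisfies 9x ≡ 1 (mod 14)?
11

gcd(9, 14) = 1, so the inverse exists.
Extended Euclidean algorithm on (14, 9):
14 = 1 × 9 + 5  ⟹  5 = (1)·14 + (-1)·9
9 = 1 × 5 + 4  ⟹  4 = (-1)·14 + (2)·9
5 = 1 × 4 + 1  ⟹  1 = (2)·14 + (-3)·9
So (-3)·9 ≡ 1 (mod 14), i.e. 9^(-1) ≡ -3 ≡ 11 (mod 14).
Check: 9 × 11 = 99 ≡ 1 (mod 14)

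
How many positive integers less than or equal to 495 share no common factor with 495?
240

495 = 3^2 × 5 × 11
φ(n) = n × ∏(1 - 1/p) for each prime p dividing n
φ(495) = 495 × (1 - 1/3) × (1 - 1/5) × (1 - 1/11) = 240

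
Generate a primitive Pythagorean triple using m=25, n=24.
(49, 1200, 1201)

Euclid's formula: a = m² - n², b = 2mn, c = m² + n²
m = 25, n = 24
a = 25² - 24² = 625 - 576 = 49
b = 2 × 25 × 24 = 1200
c = 25² + 24² = 625 + 576 = 1201
Verification: 49² + 1200² = 2401 + 1440000 = 1442401 = 1201² ✓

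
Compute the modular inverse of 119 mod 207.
167

gcd(119, 207) = 1, so the inverse exists.
Extended Euclidean algorithm on (207, 119):
207 = 1 × 119 + 88  ⟹  88 = (1)·207 + (-1)·119
119 = 1 × 88 + 31  ⟹  31 = (-1)·207 + (2)·119
88 = 2 × 31 + 26  ⟹  26 = (3)·207 + (-5)·119
31 = 1 × 26 + 5  ⟹  5 = (-4)·207 + (7)·119
26 = 5 × 5 + 1  ⟹  1 = (23)·207 + (-40)·119
So (-40)·119 ≡ 1 (mod 207), i.e. 119^(-1) ≡ -40 ≡ 167 (mod 207).
Check: 119 × 167 = 19873 ≡ 1 (mod 207)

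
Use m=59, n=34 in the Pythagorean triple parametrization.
(2325, 4012, 4637)

Euclid's formula: a = m² - n², b = 2mn, c = m² + n²
m = 59, n = 34
a = 59² - 34² = 3481 - 1156 = 2325
b = 2 × 59 × 34 = 4012
c = 59² + 34² = 3481 + 1156 = 4637
Verification: 2325² + 4012² = 5405625 + 16096144 = 21501769 = 4637² ✓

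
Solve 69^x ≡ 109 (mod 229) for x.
195

Baby-step giant-step with step n = ⌈√229⌉ = 16.
Baby steps 69^j mod 229 (j:value) for j=0..15: 0:1, 1:69, 2:181, 3:123, 4:14, 5:50, 6:15, 7:119, 8:196, 9:13, 10:210, 11:63, 12:225, 13:182, 14:192, 15:195.
Giant-step multiplier: 69^(-16) ≡ 69^(228-16) = 69^212 ≡ 184 (mod 229).
Giant steps γ_i = 109·184^i mod 229: γ_0=109, γ_1=133, γ_2=198, γ_3=21, γ_4=200, γ_5=160, γ_6=128, γ_7=194, γ_8=201, γ_9=115, γ_10=92, γ_11=211, γ_12=123 (in table at j=3).
x = i·n + j = 12·16 + 3 = 195.
Check: 69^195 ≡ 109 (mod 229).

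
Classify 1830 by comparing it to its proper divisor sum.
abundant

Proper divisors of 1830: sum = 1 + 2 + 3 + 5 + 6 + 10 + 15 + 30 + 61 + 122 + 183 + 305 + 366 + 610 + 915 = 2634
Since 2634 > 1830, 1830 is abundant.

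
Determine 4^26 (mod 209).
81

Repeated squaring. Binary of 26 = 11010.
4^1 ≡ 4 (mod 209); 4^2 ≡ 16 (mod 209); 4^4 ≡ 47 (mod 209); 4^8 ≡ 119 (mod 209); 4^16 ≡ 158 (mod 209)
4^26 = 4^2 × 4^8 × 4^16 ≡ 81 (mod 209)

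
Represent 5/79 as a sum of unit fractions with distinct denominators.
1/16 + 1/1264

Greedy algorithm:
5/79: ceiling(79/5) = 16, use 1/16
1/1264: ceiling(1264/1) = 1264, use 1/1264
Result: 5/79 = 1/16 + 1/1264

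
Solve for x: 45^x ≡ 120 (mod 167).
31

Baby-step giant-step with step n = ⌈√167⌉ = 13.
Baby steps 45^j mod 167 (j:value) for j=0..12: 0:1, 1:45, 2:21, 3:110, 4:107, 5:139, 6:76, 7:80, 8:93, 9:10, 10:116, 11:43, 12:98.
Giant-step multiplier: 45^(-13) ≡ 45^(166-13) = 45^153 ≡ 140 (mod 167).
Giant steps γ_i = 120·140^i mod 167: γ_0=120, γ_1=100, γ_2=139 (in table at j=5).
x = i·n + j = 2·13 + 5 = 31.
Check: 45^31 ≡ 120 (mod 167).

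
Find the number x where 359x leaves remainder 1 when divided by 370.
269

gcd(359, 370) = 1, so the inverse exists.
Extended Euclidean algorithm on (370, 359):
370 = 1 × 359 + 11  ⟹  11 = (1)·370 + (-1)·359
359 = 32 × 11 + 7  ⟹  7 = (-32)·370 + (33)·359
11 = 1 × 7 + 4  ⟹  4 = (33)·370 + (-34)·359
7 = 1 × 4 + 3  ⟹  3 = (-65)·370 + (67)·359
4 = 1 × 3 + 1  ⟹  1 = (98)·370 + (-101)·359
So (-101)·359 ≡ 1 (mod 370), i.e. 359^(-1) ≡ -101 ≡ 269 (mod 370).
Check: 359 × 269 = 96571 ≡ 1 (mod 370)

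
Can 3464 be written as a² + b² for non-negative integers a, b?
10² + 58² (a=10, b=58)

Factorization: 3464 = 2^3 × 433
By Fermat: n is sum of two squares iff every prime p ≡ 3 (mod 4) appears to even power.
All primes ≡ 3 (mod 4) appear to even power.
Search a = 0, 1, 2, … for 3464 - a² a perfect square: first hit at a = 10: 3464 - 100 = 3364 = 58².
3464 = 10² + 58² = 100 + 3364 ✓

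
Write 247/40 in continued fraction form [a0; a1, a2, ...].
[6; 5, 1, 2, 2]

Euclidean algorithm steps:
247 = 6 × 40 + 7
40 = 5 × 7 + 5
7 = 1 × 5 + 2
5 = 2 × 2 + 1
2 = 2 × 1 + 0
Continued fraction: [6; 5, 1, 2, 2]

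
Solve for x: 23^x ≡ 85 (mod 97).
66

Baby-step giant-step with step n = ⌈√97⌉ = 10.
Baby steps 23^j mod 97 (j:value) for j=0..9: 0:1, 1:23, 2:44, 3:42, 4:93, 5:5, 6:18, 7:26, 8:16, 9:77.
Giant-step multiplier: 23^(-10) ≡ 23^(96-10) = 23^86 ≡ 66 (mod 97).
Giant steps γ_i = 85·66^i mod 97: γ_0=85, γ_1=81, γ_2=11, γ_3=47, γ_4=95, γ_5=62, γ_6=18 (in table at j=6).
x = i·n + j = 6·10 + 6 = 66.
Check: 23^66 ≡ 85 (mod 97).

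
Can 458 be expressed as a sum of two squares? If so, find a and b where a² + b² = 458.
13² + 17² (a=13, b=17)

Factorization: 458 = 2 × 229
By Fermat: n is sum of two squares iff every prime p ≡ 3 (mod 4) appears to even power.
All primes ≡ 3 (mod 4) appear to even power.
Search a = 0, 1, 2, … for 458 - a² a perfect square: first hit at a = 13: 458 - 169 = 289 = 17².
458 = 13² + 17² = 169 + 289 ✓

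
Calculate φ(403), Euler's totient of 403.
360

403 = 13 × 31
φ(n) = n × ∏(1 - 1/p) for each prime p dividing n
φ(403) = 403 × (1 - 1/13) × (1 - 1/31) = 360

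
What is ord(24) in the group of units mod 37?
36

37 is prime, so ord(24) divides φ(37) = 36.
Divisors of 36: 1, 2, 3, 4, 6, 9, 12, 18, 36.
Repeated squaring: 24^1 ≡ 24, 24^2 ≡ 21, 24^4 ≡ 34, 24^8 ≡ 9, 24^16 ≡ 7, 24^32 ≡ 12 (mod 37).
Test 24^d mod 37 for each divisor d in increasing order:
24^1 ≡ 24
24^2 ≡ 21
24^3 = 24^2·24^1 ≡ 23
24^4 ≡ 34
24^6 = 24^4·24^2 ≡ 11
24^9 = 24^8·24^1 ≡ 31
24^12 = 24^8·24^4 ≡ 10
24^18 = 24^16·24^2 ≡ 36
24^36 = 24^32·24^4 ≡ 1  ← first divisor giving 1
The order is 36.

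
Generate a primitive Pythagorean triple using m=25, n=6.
(589, 300, 661)

Euclid's formula: a = m² - n², b = 2mn, c = m² + n²
m = 25, n = 6
a = 25² - 6² = 625 - 36 = 589
b = 2 × 25 × 6 = 300
c = 25² + 6² = 625 + 36 = 661
Verification: 589² + 300² = 346921 + 90000 = 436921 = 661² ✓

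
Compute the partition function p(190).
1667727404093

p(n) counts ways to write n as a sum of positive integers (order ignored).
Euler's pentagonal recurrence: p(k) = p(k-1) + p(k-2) - p(k-5) - p(k-7) + p(k-12) + p(k-15) - ... (offsets j(3j∓1)/2, signs ++--, p(0)=1, p(<0)=0).
DP table for k = 0..189: p(0)=1, p(1)=1, p(2)=2, p(3)=3, p(4)=5, p(5)=7, p(6)=11, p(7)=15, p(8)=22, p(9)=30, p(10)=42, p(11)=56, p(12)=77, p(13)=101, p(14)=135, p(15)=176, p(16)=231, p(17)=297, p(18)=385, p(19)=490, p(20)=627, p(21)=792, p(22)=1002, p(23)=1255, p(24)=1575, p(25)=1958, p(26)=2436, p(27)=3010, p(28)=3718, p(29)=4565, p(30)=5604, p(31)=6842, p(32)=8349, p(33)=10143, p(34)=12310, p(35)=14883, p(36)=17977, p(37)=21637, p(38)=26015, p(39)=31185, p(40)=37338, p(41)=44583, p(42)=53174, p(43)=63261, p(44)=75175, p(45)=89134, p(46)=105558, p(47)=124754, p(48)=147273, p(49)=173525, p(50)=204226, p(51)=239943, p(52)=281589, p(53)=329931, p(54)=386155, p(55)=451276, p(56)=526823, p(57)=614154, p(58)=715220, p(59)=831820, p(60)=966467, p(61)=1121505, p(62)=1300156, p(63)=1505499, p(64)=1741630, p(65)=2012558, p(66)=2323520, p(67)=2679689, p(68)=3087735, p(69)=3554345, p(70)=4087968, p(71)=4697205, p(72)=5392783, p(73)=6185689, p(74)=7089500, p(75)=8118264, p(76)=9289091, p(77)=10619863, p(78)=12132164, p(79)=13848650, p(80)=15796476, p(81)=18004327, p(82)=20506255, p(83)=23338469, p(84)=26543660, p(85)=30167357, p(86)=34262962, p(87)=38887673, p(88)=44108109, p(89)=49995925, p(90)=56634173, p(91)=64112359, p(92)=72533807, p(93)=82010177, p(94)=92669720, p(95)=104651419, p(96)=118114304, p(97)=133230930, p(98)=150198136, p(99)=169229875, p(100)=190569292, p(101)=214481126, p(102)=241265379, p(103)=271248950, p(104)=304801365, p(105)=342325709, p(106)=384276336, p(107)=431149389, p(108)=483502844, p(109)=541946240, p(110)=607163746, p(111)=679903203, p(112)=761002156, p(113)=851376628, p(114)=952050665, p(115)=1064144451, p(116)=1188908248, p(117)=1327710076, p(118)=1482074143, p(119)=1653668665, p(120)=1844349560, p(121)=2056148051, p(122)=2291320912, p(123)=2552338241, p(124)=2841940500, p(125)=3163127352, p(126)=3519222692, p(127)=3913864295, p(128)=4351078600, p(129)=4835271870, p(130)=5371315400, p(131)=5964539504, p(132)=6620830889, p(133)=7346629512, p(134)=8149040695, p(135)=9035836076, p(136)=10015581680, p(137)=11097645016, p(138)=12292341831, p(139)=13610949895, p(140)=15065878135, p(141)=16670689208, p(142)=18440293320, p(143)=20390982757, p(144)=22540654445, p(145)=24908858009, p(146)=27517052599, p(147)=30388671978, p(148)=33549419497, p(149)=37027355200, p(150)=40853235313, p(151)=45060624582, p(152)=49686288421, p(153)=54770336324, p(154)=60356673280, p(155)=66493182097, p(156)=73232243759, p(157)=80630964769, p(158)=88751778802, p(159)=97662728555, p(160)=107438159466, p(161)=118159068427, p(162)=129913904637, p(163)=142798995930, p(164)=156919475295, p(165)=172389800255, p(166)=189334822579, p(167)=207890420102, p(168)=228204732751, p(169)=250438925115, p(170)=274768617130, p(171)=301384802048, p(172)=330495499613, p(173)=362326859895, p(174)=397125074750, p(175)=435157697830, p(176)=476715857290, p(177)=522115831195, p(178)=571701605655, p(179)=625846753120, p(180)=684957390936, p(181)=749474411781, p(182)=819876908323, p(183)=896684817527, p(184)=980462880430, p(185)=1071823774337, p(186)=1171432692373, p(187)=1280011042268, p(188)=1398341745571, p(189)=1527273599625.
Final step: p(190) = p(189) + p(188) - p(185) - p(183) + p(178) + p(175) - p(168) - p(164) + p(155) + p(150) - p(139) - p(133) + p(120) + p(113) - p(98) - p(90) + p(73) + p(64) - p(45) - p(35) + p(14) + p(3)
= 1527273599625 + 1398341745571 - 1071823774337 - 896684817527 + 571701605655 + 435157697830 - 228204732751 - 156919475295 + 66493182097 + 40853235313 - 13610949895 - 7346629512 + 1844349560 + 851376628 - 150198136 - 56634173 + 6185689 + 1741630 - 89134 - 14883 + 135 + 3
= 1667727404093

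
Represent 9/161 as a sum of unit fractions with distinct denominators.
1/18 + 1/2898

Greedy algorithm:
9/161: ceiling(161/9) = 18, use 1/18
1/2898: ceiling(2898/1) = 2898, use 1/2898
Result: 9/161 = 1/18 + 1/2898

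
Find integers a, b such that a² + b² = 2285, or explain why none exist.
13² + 46² (a=13, b=46)

Factorization: 2285 = 5 × 457
By Fermat: n is sum of two squares iff every prime p ≡ 3 (mod 4) appears to even power.
All primes ≡ 3 (mod 4) appear to even power.
Search a = 0, 1, 2, … for 2285 - a² a perfect square: first hit at a = 13: 2285 - 169 = 2116 = 46².
2285 = 13² + 46² = 169 + 2116 ✓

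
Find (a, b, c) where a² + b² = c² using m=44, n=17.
(1647, 1496, 2225)

Euclid's formula: a = m² - n², b = 2mn, c = m² + n²
m = 44, n = 17
a = 44² - 17² = 1936 - 289 = 1647
b = 2 × 44 × 17 = 1496
c = 44² + 17² = 1936 + 289 = 2225
Verification: 1647² + 1496² = 2712609 + 2238016 = 4950625 = 2225² ✓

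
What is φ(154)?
60

154 = 2 × 7 × 11
φ(n) = n × ∏(1 - 1/p) for each prime p dividing n
φ(154) = 154 × (1 - 1/2) × (1 - 1/7) × (1 - 1/11) = 60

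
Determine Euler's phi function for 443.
442

443 = 443
φ(n) = n × ∏(1 - 1/p) for each prime p dividing n
φ(443) = 443 × (1 - 1/443) = 442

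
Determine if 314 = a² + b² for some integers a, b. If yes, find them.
5² + 17² (a=5, b=17)

Factorization: 314 = 2 × 157
By Fermat: n is sum of two squares iff every prime p ≡ 3 (mod 4) appears to even power.
All primes ≡ 3 (mod 4) appear to even power.
Search a = 0, 1, 2, … for 314 - a² a perfect square: first hit at a = 5: 314 - 25 = 289 = 17².
314 = 5² + 17² = 25 + 289 ✓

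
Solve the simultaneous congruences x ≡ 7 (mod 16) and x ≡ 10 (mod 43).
311

Using Chinese Remainder Theorem:
M = 16 × 43 = 688
M1 = 43, M2 = 16
y1 = 43^(-1) mod 16 = 3
y2 = 16^(-1) mod 43 = 35
x = (7×43×3 + 10×16×35) mod 688 = 311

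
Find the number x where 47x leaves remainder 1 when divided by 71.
68

gcd(47, 71) = 1, so the inverse exists.
Extended Euclidean algorithm on (71, 47):
71 = 1 × 47 + 24  ⟹  24 = (1)·71 + (-1)·47
47 = 1 × 24 + 23  ⟹  23 = (-1)·71 + (2)·47
24 = 1 × 23 + 1  ⟹  1 = (2)·71 + (-3)·47
So (-3)·47 ≡ 1 (mod 71), i.e. 47^(-1) ≡ -3 ≡ 68 (mod 71).
Check: 47 × 68 = 3196 ≡ 1 (mod 71)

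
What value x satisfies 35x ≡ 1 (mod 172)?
59

gcd(35, 172) = 1, so the inverse exists.
Extended Euclidean algorithm on (172, 35):
172 = 4 × 35 + 32  ⟹  32 = (1)·172 + (-4)·35
35 = 1 × 32 + 3  ⟹  3 = (-1)·172 + (5)·35
32 = 10 × 3 + 2  ⟹  2 = (11)·172 + (-54)·35
3 = 1 × 2 + 1  ⟹  1 = (-12)·172 + (59)·35
So (59)·35 ≡ 1 (mod 172), i.e. 35^(-1) ≡ 59 (mod 172).
Check: 35 × 59 = 2065 ≡ 1 (mod 172)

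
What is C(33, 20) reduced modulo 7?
0

Using Lucas' theorem:
Write n=33 and k=20 in base 7:
n in base 7: [4, 5]
k in base 7: [2, 6]
C(33,20) mod 7 = ∏ C(n_i, k_i) mod 7
Digit binomials (mod 7): C(4,2) = 6; C(5,6) = 0 (k_i > n_i)
Product: 6 × 0 = 0 ≡ 0 (mod 7)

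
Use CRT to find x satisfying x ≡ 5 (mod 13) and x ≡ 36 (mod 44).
564

Using Chinese Remainder Theorem:
M = 13 × 44 = 572
M1 = 44, M2 = 13
y1 = 44^(-1) mod 13 = 8
y2 = 13^(-1) mod 44 = 17
x = (5×44×8 + 36×13×17) mod 572 = 564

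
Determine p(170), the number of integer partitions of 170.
274768617130

p(n) counts ways to write n as a sum of positive integers (order ignored).
Euler's pentagonal recurrence: p(k) = p(k-1) + p(k-2) - p(k-5) - p(k-7) + p(k-12) + p(k-15) - ... (offsets j(3j∓1)/2, signs ++--, p(0)=1, p(<0)=0).
DP table for k = 0..169: p(0)=1, p(1)=1, p(2)=2, p(3)=3, p(4)=5, p(5)=7, p(6)=11, p(7)=15, p(8)=22, p(9)=30, p(10)=42, p(11)=56, p(12)=77, p(13)=101, p(14)=135, p(15)=176, p(16)=231, p(17)=297, p(18)=385, p(19)=490, p(20)=627, p(21)=792, p(22)=1002, p(23)=1255, p(24)=1575, p(25)=1958, p(26)=2436, p(27)=3010, p(28)=3718, p(29)=4565, p(30)=5604, p(31)=6842, p(32)=8349, p(33)=10143, p(34)=12310, p(35)=14883, p(36)=17977, p(37)=21637, p(38)=26015, p(39)=31185, p(40)=37338, p(41)=44583, p(42)=53174, p(43)=63261, p(44)=75175, p(45)=89134, p(46)=105558, p(47)=124754, p(48)=147273, p(49)=173525, p(50)=204226, p(51)=239943, p(52)=281589, p(53)=329931, p(54)=386155, p(55)=451276, p(56)=526823, p(57)=614154, p(58)=715220, p(59)=831820, p(60)=966467, p(61)=1121505, p(62)=1300156, p(63)=1505499, p(64)=1741630, p(65)=2012558, p(66)=2323520, p(67)=2679689, p(68)=3087735, p(69)=3554345, p(70)=4087968, p(71)=4697205, p(72)=5392783, p(73)=6185689, p(74)=7089500, p(75)=8118264, p(76)=9289091, p(77)=10619863, p(78)=12132164, p(79)=13848650, p(80)=15796476, p(81)=18004327, p(82)=20506255, p(83)=23338469, p(84)=26543660, p(85)=30167357, p(86)=34262962, p(87)=38887673, p(88)=44108109, p(89)=49995925, p(90)=56634173, p(91)=64112359, p(92)=72533807, p(93)=82010177, p(94)=92669720, p(95)=104651419, p(96)=118114304, p(97)=133230930, p(98)=150198136, p(99)=169229875, p(100)=190569292, p(101)=214481126, p(102)=241265379, p(103)=271248950, p(104)=304801365, p(105)=342325709, p(106)=384276336, p(107)=431149389, p(108)=483502844, p(109)=541946240, p(110)=607163746, p(111)=679903203, p(112)=761002156, p(113)=851376628, p(114)=952050665, p(115)=1064144451, p(116)=1188908248, p(117)=1327710076, p(118)=1482074143, p(119)=1653668665, p(120)=1844349560, p(121)=2056148051, p(122)=2291320912, p(123)=2552338241, p(124)=2841940500, p(125)=3163127352, p(126)=3519222692, p(127)=3913864295, p(128)=4351078600, p(129)=4835271870, p(130)=5371315400, p(131)=5964539504, p(132)=6620830889, p(133)=7346629512, p(134)=8149040695, p(135)=9035836076, p(136)=10015581680, p(137)=11097645016, p(138)=12292341831, p(139)=13610949895, p(140)=15065878135, p(141)=16670689208, p(142)=18440293320, p(143)=20390982757, p(144)=22540654445, p(145)=24908858009, p(146)=27517052599, p(147)=30388671978, p(148)=33549419497, p(149)=37027355200, p(150)=40853235313, p(151)=45060624582, p(152)=49686288421, p(153)=54770336324, p(154)=60356673280, p(155)=66493182097, p(156)=73232243759, p(157)=80630964769, p(158)=88751778802, p(159)=97662728555, p(160)=107438159466, p(161)=118159068427, p(162)=129913904637, p(163)=142798995930, p(164)=156919475295, p(165)=172389800255, p(166)=189334822579, p(167)=207890420102, p(168)=228204732751, p(169)=250438925115.
Final step: p(170) = p(169) + p(168) - p(165) - p(163) + p(158) + p(155) - p(148) - p(144) + p(135) + p(130) - p(119) - p(113) + p(100) + p(93) - p(78) - p(70) + p(53) + p(44) - p(25) - p(15)
= 250438925115 + 228204732751 - 172389800255 - 142798995930 + 88751778802 + 66493182097 - 33549419497 - 22540654445 + 9035836076 + 5371315400 - 1653668665 - 851376628 + 190569292 + 82010177 - 12132164 - 4087968 + 329931 + 75175 - 1958 - 176
= 274768617130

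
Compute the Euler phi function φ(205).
160

205 = 5 × 41
φ(n) = n × ∏(1 - 1/p) for each prime p dividing n
φ(205) = 205 × (1 - 1/5) × (1 - 1/41) = 160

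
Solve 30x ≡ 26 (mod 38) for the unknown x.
x ≡ 11 (mod 19)

gcd(30, 38) = 2, which divides 26, so solutions exist.
Divide through by 2: 15x ≡ 13 (mod 19).
Find 15^(-1) mod 19 by the extended Euclidean algorithm:
19 = 1 × 15 + 4  ⟹  4 = (1)·19 + (-1)·15
15 = 3 × 4 + 3  ⟹  3 = (-3)·19 + (4)·15
4 = 1 × 3 + 1  ⟹  1 = (4)·19 + (-5)·15
So (-5)·15 ≡ 1 (mod 19), i.e. 15^(-1) ≡ -5 ≡ 14 (mod 19).
x ≡ 14 × 13 = 182 ≡ 11 (mod 19).
Check: 30 × 11 = 330 ≡ 26 (mod 38).
x ≡ 11 (mod 19), giving 2 solutions mod 38.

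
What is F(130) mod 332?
183

Matrix identity: Q^n = [[F_(n+1), F_n], [F_n, F_(n-1)]] with Q = [[1,1],[1,0]].
n = 130 = 10000010₂. Square-and-multiply, entries mod 332:
Q^1 = [[1,1],[1,0]]
Q^2 = (Q^1)² = [[2,1],[1,1]]
Q^4 = (Q^2)² = [[5,3],[3,2]]
Q^8 = (Q^4)² = [[34,21],[21,13]]
Q^16 = (Q^8)² = [[269,323],[323,278]]
Q^32 = (Q^16)² = [[66,57],[57,9]]
Q^65 = (Q^32)²·Q = [[260,301],[301,291]]
Q^130 = (Q^65)² = [[169,183],[183,318]]
F_130 mod 332 = Q^130[0][1] = 183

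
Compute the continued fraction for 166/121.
[1; 2, 1, 2, 4, 1, 2]

Euclidean algorithm steps:
166 = 1 × 121 + 45
121 = 2 × 45 + 31
45 = 1 × 31 + 14
31 = 2 × 14 + 3
14 = 4 × 3 + 2
3 = 1 × 2 + 1
2 = 2 × 1 + 0
Continued fraction: [1; 2, 1, 2, 4, 1, 2]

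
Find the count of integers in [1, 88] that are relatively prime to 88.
40

88 = 2^3 × 11
φ(n) = n × ∏(1 - 1/p) for each prime p dividing n
φ(88) = 88 × (1 - 1/2) × (1 - 1/11) = 40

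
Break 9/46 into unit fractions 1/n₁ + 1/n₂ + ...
1/6 + 1/35 + 1/2415

Greedy algorithm:
9/46: ceiling(46/9) = 6, use 1/6
2/69: ceiling(69/2) = 35, use 1/35
1/2415: ceiling(2415/1) = 2415, use 1/2415
Result: 9/46 = 1/6 + 1/35 + 1/2415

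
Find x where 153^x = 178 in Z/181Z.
178

Baby-step giant-step with step n = ⌈√181⌉ = 14.
Baby steps 153^j mod 181 (j:value) for j=0..13: 0:1, 1:153, 2:60, 3:130, 4:161, 5:17, 6:67, 7:115, 8:38, 9:22, 10:108, 11:53, 12:145, 13:103.
Giant-step multiplier: 153^(-14) ≡ 153^(180-14) = 153^166 ≡ 166 (mod 181).
Giant steps γ_i = 178·166^i mod 181: γ_0=178, γ_1=45, γ_2=49, γ_3=170, γ_4=165, γ_5=59, γ_6=20, γ_7=62, γ_8=156, γ_9=13, γ_10=167, γ_11=29, γ_12=108 (in table at j=10).
x = i·n + j = 12·14 + 10 = 178.
Check: 153^178 ≡ 178 (mod 181).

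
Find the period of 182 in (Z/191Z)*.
190

191 is prime, so ord(182) divides φ(191) = 190.
Divisors of 190: 1, 2, 5, 10, 19, 38, 95, 190.
Repeated squaring: 182^1 ≡ 182, 182^2 ≡ 81, 182^4 ≡ 67, 182^8 ≡ 96, 182^16 ≡ 48, 182^32 ≡ 12, 182^64 ≡ 144, 182^128 ≡ 108 (mod 191).
Test 182^d mod 191 for each divisor d in increasing order:
182^1 ≡ 182
182^2 ≡ 81
182^5 = 182^4·182^1 ≡ 161
182^10 = 182^8·182^2 ≡ 136
182^19 = 182^16·182^2·182^1 ≡ 152
182^38 = 182^32·182^4·182^2 ≡ 184
182^95 = 182^64·182^16·182^8·182^4·182^2·182^1 ≡ 190
182^190 = 182^128·182^32·182^16·182^8·182^4·182^2 ≡ 1  ← first divisor giving 1
The order is 190.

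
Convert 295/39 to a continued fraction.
[7; 1, 1, 3, 2, 2]

Euclidean algorithm steps:
295 = 7 × 39 + 22
39 = 1 × 22 + 17
22 = 1 × 17 + 5
17 = 3 × 5 + 2
5 = 2 × 2 + 1
2 = 2 × 1 + 0
Continued fraction: [7; 1, 1, 3, 2, 2]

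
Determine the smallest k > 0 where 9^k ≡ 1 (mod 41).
4

41 is prime, so ord(9) divides φ(41) = 40.
Divisors of 40: 1, 2, 4, 5, 8, 10, 20, 40.
Repeated squaring: 9^1 ≡ 9, 9^2 ≡ 40, 9^4 ≡ 1, 9^8 ≡ 1, 9^16 ≡ 1, 9^32 ≡ 1 (mod 41).
Test 9^d mod 41 for each divisor d in increasing order:
9^1 ≡ 9
9^2 ≡ 40
9^4 ≡ 1  ← first divisor giving 1
The order is 4.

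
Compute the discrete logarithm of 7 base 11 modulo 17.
13

Baby-step giant-step with step n = ⌈√17⌉ = 5.
Baby steps 11^j mod 17 (j:value) for j=0..4: 0:1, 1:11, 2:2, 3:5, 4:4.
Giant-step multiplier: 11^(-5) ≡ 11^(16-5) = 11^11 ≡ 12 (mod 17).
Giant steps γ_i = 7·12^i mod 17: γ_0=7, γ_1=16, γ_2=5 (in table at j=3).
x = i·n + j = 2·5 + 3 = 13.
Check: 11^13 ≡ 7 (mod 17).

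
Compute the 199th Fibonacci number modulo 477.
166

Matrix identity: Q^n = [[F_(n+1), F_n], [F_n, F_(n-1)]] with Q = [[1,1],[1,0]].
n = 199 = 11000111₂. Square-and-multiply, entries mod 477:
Q^1 = [[1,1],[1,0]]
Q^3 = (Q^1)²·Q = [[3,2],[2,1]]
Q^6 = (Q^3)² = [[13,8],[8,5]]
Q^12 = (Q^6)² = [[233,144],[144,89]]
Q^24 = (Q^12)² = [[136,99],[99,37]]
Q^49 = (Q^24)²·Q = [[109,154],[154,432]]
Q^99 = (Q^49)²·Q = [[138,299],[299,316]]
Q^199 = (Q^99)²·Q = [[444,166],[166,278]]
F_199 mod 477 = Q^199[0][1] = 166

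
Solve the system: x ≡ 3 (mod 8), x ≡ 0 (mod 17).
51

Using Chinese Remainder Theorem:
M = 8 × 17 = 136
M1 = 17, M2 = 8
y1 = 17^(-1) mod 8 = 1
y2 = 8^(-1) mod 17 = 15
x = (3×17×1 + 0×8×15) mod 136 = 51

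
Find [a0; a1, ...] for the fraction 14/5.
[2; 1, 4]

Euclidean algorithm steps:
14 = 2 × 5 + 4
5 = 1 × 4 + 1
4 = 4 × 1 + 0
Continued fraction: [2; 1, 4]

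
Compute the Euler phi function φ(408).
128

408 = 2^3 × 3 × 17
φ(n) = n × ∏(1 - 1/p) for each prime p dividing n
φ(408) = 408 × (1 - 1/2) × (1 - 1/3) × (1 - 1/17) = 128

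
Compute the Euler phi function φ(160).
64

160 = 2^5 × 5
φ(n) = n × ∏(1 - 1/p) for each prime p dividing n
φ(160) = 160 × (1 - 1/2) × (1 - 1/5) = 64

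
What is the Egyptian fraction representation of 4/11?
1/3 + 1/33

Greedy algorithm:
4/11: ceiling(11/4) = 3, use 1/3
1/33: ceiling(33/1) = 33, use 1/33
Result: 4/11 = 1/3 + 1/33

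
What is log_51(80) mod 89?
82

Baby-step giant-step with step n = ⌈√89⌉ = 10.
Baby steps 51^j mod 89 (j:value) for j=0..9: 0:1, 1:51, 2:20, 3:41, 4:44, 5:19, 6:79, 7:24, 8:67, 9:35.
Giant-step multiplier: 51^(-10) ≡ 51^(88-10) = 51^78 ≡ 18 (mod 89).
Giant steps γ_i = 80·18^i mod 89: γ_0=80, γ_1=16, γ_2=21, γ_3=22, γ_4=40, γ_5=8, γ_6=55, γ_7=11, γ_8=20 (in table at j=2).
x = i·n + j = 8·10 + 2 = 82.
Check: 51^82 ≡ 80 (mod 89).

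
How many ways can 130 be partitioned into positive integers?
5371315400

p(n) counts ways to write n as a sum of positive integers (order ignored).
Euler's pentagonal recurrence: p(k) = p(k-1) + p(k-2) - p(k-5) - p(k-7) + p(k-12) + p(k-15) - ... (offsets j(3j∓1)/2, signs ++--, p(0)=1, p(<0)=0).
DP table for k = 0..129: p(0)=1, p(1)=1, p(2)=2, p(3)=3, p(4)=5, p(5)=7, p(6)=11, p(7)=15, p(8)=22, p(9)=30, p(10)=42, p(11)=56, p(12)=77, p(13)=101, p(14)=135, p(15)=176, p(16)=231, p(17)=297, p(18)=385, p(19)=490, p(20)=627, p(21)=792, p(22)=1002, p(23)=1255, p(24)=1575, p(25)=1958, p(26)=2436, p(27)=3010, p(28)=3718, p(29)=4565, p(30)=5604, p(31)=6842, p(32)=8349, p(33)=10143, p(34)=12310, p(35)=14883, p(36)=17977, p(37)=21637, p(38)=26015, p(39)=31185, p(40)=37338, p(41)=44583, p(42)=53174, p(43)=63261, p(44)=75175, p(45)=89134, p(46)=105558, p(47)=124754, p(48)=147273, p(49)=173525, p(50)=204226, p(51)=239943, p(52)=281589, p(53)=329931, p(54)=386155, p(55)=451276, p(56)=526823, p(57)=614154, p(58)=715220, p(59)=831820, p(60)=966467, p(61)=1121505, p(62)=1300156, p(63)=1505499, p(64)=1741630, p(65)=2012558, p(66)=2323520, p(67)=2679689, p(68)=3087735, p(69)=3554345, p(70)=4087968, p(71)=4697205, p(72)=5392783, p(73)=6185689, p(74)=7089500, p(75)=8118264, p(76)=9289091, p(77)=10619863, p(78)=12132164, p(79)=13848650, p(80)=15796476, p(81)=18004327, p(82)=20506255, p(83)=23338469, p(84)=26543660, p(85)=30167357, p(86)=34262962, p(87)=38887673, p(88)=44108109, p(89)=49995925, p(90)=56634173, p(91)=64112359, p(92)=72533807, p(93)=82010177, p(94)=92669720, p(95)=104651419, p(96)=118114304, p(97)=133230930, p(98)=150198136, p(99)=169229875, p(100)=190569292, p(101)=214481126, p(102)=241265379, p(103)=271248950, p(104)=304801365, p(105)=342325709, p(106)=384276336, p(107)=431149389, p(108)=483502844, p(109)=541946240, p(110)=607163746, p(111)=679903203, p(112)=761002156, p(113)=851376628, p(114)=952050665, p(115)=1064144451, p(116)=1188908248, p(117)=1327710076, p(118)=1482074143, p(119)=1653668665, p(120)=1844349560, p(121)=2056148051, p(122)=2291320912, p(123)=2552338241, p(124)=2841940500, p(125)=3163127352, p(126)=3519222692, p(127)=3913864295, p(128)=4351078600, p(129)=4835271870.
Final step: p(130) = p(129) + p(128) - p(125) - p(123) + p(118) + p(115) - p(108) - p(104) + p(95) + p(90) - p(79) - p(73) + p(60) + p(53) - p(38) - p(30) + p(13) + p(4)
= 4835271870 + 4351078600 - 3163127352 - 2552338241 + 1482074143 + 1064144451 - 483502844 - 304801365 + 104651419 + 56634173 - 13848650 - 6185689 + 966467 + 329931 - 26015 - 5604 + 101 + 5
= 5371315400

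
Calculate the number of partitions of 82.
20506255

p(n) counts ways to write n as a sum of positive integers (order ignored).
Euler's pentagonal recurrence: p(k) = p(k-1) + p(k-2) - p(k-5) - p(k-7) + p(k-12) + p(k-15) - ... (offsets j(3j∓1)/2, signs ++--, p(0)=1, p(<0)=0).
DP table for k = 0..81: p(0)=1, p(1)=1, p(2)=2, p(3)=3, p(4)=5, p(5)=7, p(6)=11, p(7)=15, p(8)=22, p(9)=30, p(10)=42, p(11)=56, p(12)=77, p(13)=101, p(14)=135, p(15)=176, p(16)=231, p(17)=297, p(18)=385, p(19)=490, p(20)=627, p(21)=792, p(22)=1002, p(23)=1255, p(24)=1575, p(25)=1958, p(26)=2436, p(27)=3010, p(28)=3718, p(29)=4565, p(30)=5604, p(31)=6842, p(32)=8349, p(33)=10143, p(34)=12310, p(35)=14883, p(36)=17977, p(37)=21637, p(38)=26015, p(39)=31185, p(40)=37338, p(41)=44583, p(42)=53174, p(43)=63261, p(44)=75175, p(45)=89134, p(46)=105558, p(47)=124754, p(48)=147273, p(49)=173525, p(50)=204226, p(51)=239943, p(52)=281589, p(53)=329931, p(54)=386155, p(55)=451276, p(56)=526823, p(57)=614154, p(58)=715220, p(59)=831820, p(60)=966467, p(61)=1121505, p(62)=1300156, p(63)=1505499, p(64)=1741630, p(65)=2012558, p(66)=2323520, p(67)=2679689, p(68)=3087735, p(69)=3554345, p(70)=4087968, p(71)=4697205, p(72)=5392783, p(73)=6185689, p(74)=7089500, p(75)=8118264, p(76)=9289091, p(77)=10619863, p(78)=12132164, p(79)=13848650, p(80)=15796476, p(81)=18004327.
Final step: p(82) = p(81) + p(80) - p(77) - p(75) + p(70) + p(67) - p(60) - p(56) + p(47) + p(42) - p(31) - p(25) + p(12) + p(5)
= 18004327 + 15796476 - 10619863 - 8118264 + 4087968 + 2679689 - 966467 - 526823 + 124754 + 53174 - 6842 - 1958 + 77 + 7
= 20506255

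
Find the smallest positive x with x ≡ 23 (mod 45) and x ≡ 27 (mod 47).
2048

Using Chinese Remainder Theorem:
M = 45 × 47 = 2115
M1 = 47, M2 = 45
y1 = 47^(-1) mod 45 = 23
y2 = 45^(-1) mod 47 = 23
x = (23×47×23 + 27×45×23) mod 2115 = 2048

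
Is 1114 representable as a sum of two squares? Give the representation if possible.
5² + 33² (a=5, b=33)

Factorization: 1114 = 2 × 557
By Fermat: n is sum of two squares iff every prime p ≡ 3 (mod 4) appears to even power.
All primes ≡ 3 (mod 4) appear to even power.
Search a = 0, 1, 2, … for 1114 - a² a perfect square: first hit at a = 5: 1114 - 25 = 1089 = 33².
1114 = 5² + 33² = 25 + 1089 ✓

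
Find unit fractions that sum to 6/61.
1/11 + 1/135 + 1/22647 + 1/683826165

Greedy algorithm:
6/61: ceiling(61/6) = 11, use 1/11
5/671: ceiling(671/5) = 135, use 1/135
4/90585: ceiling(90585/4) = 22647, use 1/22647
1/683826165: ceiling(683826165/1) = 683826165, use 1/683826165
Result: 6/61 = 1/11 + 1/135 + 1/22647 + 1/683826165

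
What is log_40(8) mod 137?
78

Baby-step giant-step with step n = ⌈√137⌉ = 12.
Baby steps 40^j mod 137 (j:value) for j=0..11: 0:1, 1:40, 2:93, 3:21, 4:18, 5:35, 6:30, 7:104, 8:50, 9:82, 10:129, 11:91.
Giant-step multiplier: 40^(-12) ≡ 40^(136-12) = 40^124 ≡ 65 (mod 137).
Giant steps γ_i = 8·65^i mod 137: γ_0=8, γ_1=109, γ_2=98, γ_3=68, γ_4=36, γ_5=11, γ_6=30 (in table at j=6).
x = i·n + j = 6·12 + 6 = 78.
Check: 40^78 ≡ 8 (mod 137).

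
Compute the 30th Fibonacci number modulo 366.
122

Matrix identity: Q^n = [[F_(n+1), F_n], [F_n, F_(n-1)]] with Q = [[1,1],[1,0]].
n = 30 = 11110₂. Square-and-multiply, entries mod 366:
Q^1 = [[1,1],[1,0]]
Q^3 = (Q^1)²·Q = [[3,2],[2,1]]
Q^7 = (Q^3)²·Q = [[21,13],[13,8]]
Q^15 = (Q^7)²·Q = [[255,244],[244,11]]
Q^30 = (Q^15)² = [[121,122],[122,365]]
F_30 mod 366 = Q^30[0][1] = 122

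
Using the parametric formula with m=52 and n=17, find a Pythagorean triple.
(2415, 1768, 2993)

Euclid's formula: a = m² - n², b = 2mn, c = m² + n²
m = 52, n = 17
a = 52² - 17² = 2704 - 289 = 2415
b = 2 × 52 × 17 = 1768
c = 52² + 17² = 2704 + 289 = 2993
Verification: 2415² + 1768² = 5832225 + 3125824 = 8958049 = 2993² ✓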